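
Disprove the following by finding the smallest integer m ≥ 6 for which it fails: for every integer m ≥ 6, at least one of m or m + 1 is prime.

A counterexample is any integer m ≥ 6 such that m, m + 1 are both composite; we check each in order.
m = 6: 7 is prime.
m = 7: 7 is prime.
m = 8: 8 = 2 × 4; 9 = 3 × 3 — both composite.

m = 8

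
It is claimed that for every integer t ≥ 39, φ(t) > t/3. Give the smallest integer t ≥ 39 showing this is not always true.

t = 39: φ(39) = 24 and 39/3 = 13, so φ(39) > 39/3.
t = 40: φ(40) = 16 and 40/3 = 40/3, so φ(40) > 40/3.
t = 41: φ(41) = 40 and 41/3 = 41/3, so φ(41) > 41/3.
t = 42: φ(42) = 12 and 42/3 = 14, so φ(42) ≤ 42/3.
So t = 42 is the smallest counterexample.

t = 42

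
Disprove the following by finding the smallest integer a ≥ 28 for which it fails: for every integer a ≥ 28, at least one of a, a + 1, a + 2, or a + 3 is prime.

a = 32

Check each integer a ≥ 28 in order until a, a + 1, a + 2, a + 3 are all composite.
The first 4 eligible values, up to a = 31, all satisfy the conclusion.
a = 32: 32 = 2 × 16; 33 = 3 × 11; 34 = 2 × 17; 35 = 5 × 7 — all composite.
So a = 32 is the smallest counterexample.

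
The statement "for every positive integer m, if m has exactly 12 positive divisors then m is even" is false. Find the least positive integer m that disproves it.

A counterexample is any positive integer m such that m has exactly 12 positive divisors but m is odd; we check each in order.
For m = 60, 72, 84, 90, …, 294, 306, 308 the conclusion holds.
m = 315: divisors of 315: 12 divisors; 315 is odd.

m = 315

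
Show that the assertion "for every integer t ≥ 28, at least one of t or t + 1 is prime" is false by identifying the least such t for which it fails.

Check each integer t ≥ 28 in order until t, t + 1 are both composite.
For t = 28, 29, 30, 31 the conclusion holds.
t = 32: 32 = 2 × 16; 33 = 3 × 11 — both composite.
Hence t = 32 is a counterexample.

t = 32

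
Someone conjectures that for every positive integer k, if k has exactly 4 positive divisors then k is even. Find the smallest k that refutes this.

k = 15

A counterexample is any positive integer k such that k has exactly 4 positive divisors but k is odd; we check each in order.
k = 6: divisors of 6: 1, 2, 3, 6; 6 is even.
k = 8: divisors of 8: 1, 2, 4, 8; 8 is even.
k = 10: divisors of 10: 1, 2, 5, 10; 10 is even.
k = 14: divisors of 14: 1, 2, 7, 14; 14 is even.
k = 15: divisors of 15: 1, 3, 5, 15; 15 is odd.
Hence k = 15 is a counterexample.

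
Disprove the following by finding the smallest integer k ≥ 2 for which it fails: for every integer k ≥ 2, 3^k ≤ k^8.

k = 23

For k = 2, 3, 4, 5, …, 20, 21, 22 the conclusion holds.
k = 23: 3^k = 94143178827 and k^8 = 78310985281, so 94143178827 > 78310985281.
So k = 23 is the smallest counterexample.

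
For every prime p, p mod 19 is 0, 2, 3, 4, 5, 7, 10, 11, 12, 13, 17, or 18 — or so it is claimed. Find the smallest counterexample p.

p = 47

For p = 2, 3, 5, 7, …, 37, 41, 43 the conclusion holds.
p = 47: 47 mod 19 = 9 — not in {0, 2, 3, 4, 5, 7, 10, 11, 12, 13, 17, 18}.
So p = 47 is the smallest counterexample.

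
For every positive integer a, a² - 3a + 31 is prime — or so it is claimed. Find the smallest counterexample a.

a = 4

a = 1: a² - 3a + 31 = 29, prime.
a = 2: a² - 3a + 31 = 29, prime.
a = 3: a² - 3a + 31 = 31, prime.
a = 4: a² - 3a + 31 = 35 = 5 × 7, composite.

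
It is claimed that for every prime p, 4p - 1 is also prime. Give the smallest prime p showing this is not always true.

Check each prime p in order until 4p - 1 is not prime.
For p = 2, 3, 5 the conclusion holds.
p = 7: 4p - 1 = 27 = 3 × 9, not prime.

p = 7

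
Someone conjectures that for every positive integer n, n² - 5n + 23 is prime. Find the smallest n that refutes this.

n = 19

A counterexample is any positive integer n such that n² - 5n + 23 is not prime; we check each in order.
For n = 1, 2, 3, 4, …, 16, 17, 18 the conclusion holds.
n = 19: n² - 5n + 23 = 289 = 17 × 17, composite.
Hence n = 19 is a counterexample.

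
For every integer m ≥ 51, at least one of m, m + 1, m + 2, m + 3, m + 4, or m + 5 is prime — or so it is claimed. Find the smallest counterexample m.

A counterexample is any integer m ≥ 51 such that m, m + 1, m + 2, m + 3, m + 4, m + 5 are all composite; we check each in order.
For m = 51, 52, 53, 54, …, 87, 88, 89 the conclusion holds.
m = 90: 90 = 2 × 45; 91 = 7 × 13; 92 = 2 × 46; 93 = 3 × 31; 94 = 2 × 47; 95 = 5 × 19 — all composite.

m = 90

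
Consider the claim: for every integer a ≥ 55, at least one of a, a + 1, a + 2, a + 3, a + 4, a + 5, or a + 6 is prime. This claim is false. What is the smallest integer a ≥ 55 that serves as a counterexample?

a = 90

The first 35 eligible values, up to a = 89, all satisfy the conclusion.
a = 90: 90 = 2 × 45; 91 = 7 × 13; 92 = 2 × 46; 93 = 3 × 31; 94 = 2 × 47; 95 = 5 × 19; 96 = 2 × 48 — all composite.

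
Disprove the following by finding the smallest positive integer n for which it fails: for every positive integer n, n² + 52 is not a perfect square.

Check each positive integer n in order until n² + 52 is a perfect square.
The first 11 eligible values, up to n = 11, all satisfy the conclusion.
n = 12: 12² + 52 = 196 = 14², a perfect square.

n = 12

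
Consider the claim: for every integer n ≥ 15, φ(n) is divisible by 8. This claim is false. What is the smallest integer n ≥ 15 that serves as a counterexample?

For n = 15, 16, 17 the conclusion holds.
n = 18: φ(18) = 6; 6 mod 8 = 6.

n = 18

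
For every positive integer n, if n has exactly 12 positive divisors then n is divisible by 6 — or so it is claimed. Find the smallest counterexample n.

n = 140

We need the least positive integer n for which n has exactly 12 positive divisors but n is not divisible by 6.
For n = 60, 72, 84, 90, 96, 108, 126, 132 the conclusion holds.
n = 140: τ(140) = 12; 140 mod 6 = 2.
So n = 140 is the smallest counterexample.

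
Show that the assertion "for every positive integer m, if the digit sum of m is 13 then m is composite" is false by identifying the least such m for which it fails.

m = 67

We need the least positive integer m for which the digit sum of m is 13 but m is prime.
For m = 49, 58 the conclusion holds.
m = 67: digit sum 13; 67 is prime, not composite.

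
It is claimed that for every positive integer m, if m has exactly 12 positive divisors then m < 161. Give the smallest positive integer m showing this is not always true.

The first 12 eligible values, up to m = 160, all satisfy the conclusion.
m = 198: τ(198) = 12; 198 ≥ 161.

m = 198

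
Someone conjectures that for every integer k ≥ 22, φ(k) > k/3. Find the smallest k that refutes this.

k = 24

For k = 22, 23 the conclusion holds.
k = 24: φ(24) = 8 and 24/3 = 8, so φ(24) ≤ 24/3.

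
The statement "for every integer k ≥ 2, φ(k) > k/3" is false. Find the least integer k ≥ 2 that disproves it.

k = 6

A counterexample is any integer k ≥ 2 such that the claim fails; we check each in order.
For k = 2, 3, 4, 5 the conclusion holds.
k = 6: φ(6) = 2 and 6/3 = 2, so φ(6) ≤ 6/3.
Thus k = 6 disproves the claim, and no smaller k works.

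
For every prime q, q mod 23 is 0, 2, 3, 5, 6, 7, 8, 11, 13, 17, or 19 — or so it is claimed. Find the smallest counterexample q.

We need the least prime q for which the claim fails.
For q = 2, 3, 5, 7, …, 23, 29, 31 the conclusion holds.
q = 37: 37 mod 23 = 14 — not in {0, 2, 3, 5, 6, 7, 8, 11, 13, 17, 19}.
Thus q = 37 disproves the claim, and no smaller q works.

q = 37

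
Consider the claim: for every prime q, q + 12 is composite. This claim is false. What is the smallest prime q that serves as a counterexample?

q = 5

q = 2: q + 12 = 14 = 2 × 7, composite.
q = 3: q + 12 = 15 = 3 × 5, composite.
q = 5: q + 12 = 17, prime — not composite.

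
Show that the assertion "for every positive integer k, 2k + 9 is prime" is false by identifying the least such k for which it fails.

k = 1: 2k + 9 = 11, prime.
k = 2: 2k + 9 = 13, prime.
k = 3: 2k + 9 = 15 = 3 × 5, composite.
Thus k = 3 disproves the claim, and no smaller k works.

k = 3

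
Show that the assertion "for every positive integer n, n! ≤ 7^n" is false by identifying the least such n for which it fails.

n = 17

A counterexample is any positive integer n such that n! > 7^n; we check each in order.
For n = 1, 2, 3, 4, …, 14, 15, 16 the conclusion holds.
n = 17: n! = 355687428096000 and 7^n = 232630513987207, so 355687428096000 > 232630513987207.
Thus n = 17 disproves the claim, and no smaller n works.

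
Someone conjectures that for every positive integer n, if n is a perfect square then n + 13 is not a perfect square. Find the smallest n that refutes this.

n = 1: 1 + 13 = 14, not a perfect square.
n = 4: 4 + 13 = 17, not a perfect square.
n = 9: 9 + 13 = 22, not a perfect square.
n = 16: 16 + 13 = 29, not a perfect square.
n = 25: 25 + 13 = 38, not a perfect square.
n = 36: 36 = 6² and 36 + 13 = 49 = 7².

n = 36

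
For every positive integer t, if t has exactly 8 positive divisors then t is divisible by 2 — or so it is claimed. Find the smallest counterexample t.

t = 105

We need the least positive integer t for which t has exactly 8 positive divisors but t is not divisible by 2.
The first 12 eligible values, up to t = 104, all satisfy the conclusion.
t = 105: τ(105) = 8; 105 mod 2 = 1.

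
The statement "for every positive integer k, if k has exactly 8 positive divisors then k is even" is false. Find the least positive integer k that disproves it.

k = 105

Check each positive integer k in order until k has exactly 8 positive divisors but k is odd.
The first 12 eligible values, up to k = 104, all satisfy the conclusion.
k = 105: divisors of 105: 1, 3, 5, 7, 15, 21, 35, 105; 105 is odd.
So k = 105 is the smallest counterexample.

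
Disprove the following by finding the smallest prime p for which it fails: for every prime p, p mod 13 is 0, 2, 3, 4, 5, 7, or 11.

p = 2: 2 mod 13 = 2.
p = 3: 3 mod 13 = 3.
p = 5: 5 mod 13 = 5.
p = 7: 7 mod 13 = 7.
p = 11: 11 mod 13 = 11.
p = 13: 13 mod 13 = 0.
p = 17: 17 mod 13 = 4.
p = 19: 19 mod 13 = 6 — not in {0, 2, 3, 4, 5, 7, 11}.
Hence p = 19 is a counterexample.

p = 19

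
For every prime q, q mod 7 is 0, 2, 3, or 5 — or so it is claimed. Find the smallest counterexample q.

q = 11

q = 2: 2 mod 7 = 2.
q = 3: 3 mod 7 = 3.
q = 5: 5 mod 7 = 5.
q = 7: 7 mod 7 = 0.
q = 11: 11 mod 7 = 4 — not in {0, 2, 3, 5}.
Hence q = 11 is a counterexample.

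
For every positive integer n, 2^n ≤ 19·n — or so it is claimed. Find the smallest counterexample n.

The first 7 eligible values, up to n = 7, all satisfy the conclusion.
n = 8: 2^n = 256 and 19·n = 152, so 256 > 152.

n = 8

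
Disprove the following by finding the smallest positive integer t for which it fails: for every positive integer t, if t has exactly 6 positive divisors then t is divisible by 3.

t = 20

We need the least positive integer t for which t has exactly 6 positive divisors but t is not divisible by 3.
t = 12: τ(12) = 6; 12 mod 3 = 0.
t = 18: τ(18) = 6; 18 mod 3 = 0.
t = 20: τ(20) = 6; 20 mod 3 = 2.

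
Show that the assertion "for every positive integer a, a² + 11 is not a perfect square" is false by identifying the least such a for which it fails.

a = 5

We need the least positive integer a for which a² + 11 is a perfect square.
For a = 1, 2, 3, 4 the conclusion holds.
a = 5: 5² + 11 = 36 = 6², a perfect square.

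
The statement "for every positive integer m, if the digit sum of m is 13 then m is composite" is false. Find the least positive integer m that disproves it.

For m = 49, 58 the conclusion holds.
m = 67: digit sum 13; 67 is prime, not composite.

m = 67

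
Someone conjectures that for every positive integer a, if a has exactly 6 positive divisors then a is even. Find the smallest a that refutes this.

a = 12: divisors of 12: 1, 2, 3, 4, 6, 12; 12 is even.
a = 18: divisors of 18: 1, 2, 3, 6, 9, 18; 18 is even.
a = 20: divisors of 20: 1, 2, 4, 5, 10, 20; 20 is even.
a = 28: divisors of 28: 1, 2, 4, 7, 14, 28; 28 is even.
a = 32: divisors of 32: 1, 2, 4, 8, 16, 32; 32 is even.
a = 44: divisors of 44: 1, 2, 4, 11, 22, 44; 44 is even.
a = 45: divisors of 45: 1, 3, 5, 9, 15, 45; 45 is odd.
Thus a = 45 disproves the claim, and no smaller a works.

a = 45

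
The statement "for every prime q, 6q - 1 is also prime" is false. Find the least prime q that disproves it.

For q = 2, 3, 5, 7 the conclusion holds.
q = 11: 6q - 1 = 65 = 5 × 13, not prime.

q = 11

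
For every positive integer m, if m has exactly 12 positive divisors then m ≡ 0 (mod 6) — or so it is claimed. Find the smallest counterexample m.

m = 140

We need the least positive integer m for which m has exactly 12 positive divisors but the claim fails.
For m = 60, 72, 84, 90, 96, 108, 126, 132 the conclusion holds.
m = 140: τ(140) = 12; 140 ≡ 2 (mod 6).
Hence m = 140 is a counterexample.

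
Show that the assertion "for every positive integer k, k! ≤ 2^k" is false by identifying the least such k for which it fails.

k = 4

We need the least positive integer k for which k! > 2^k.
k = 1: k! = 1 and 2^k = 2, so 1 ≤ 2.
k = 2: k! = 2 and 2^k = 4, so 2 ≤ 4.
k = 3: k! = 6 and 2^k = 8, so 6 ≤ 8.
k = 4: k! = 24 and 2^k = 16, so 24 > 16.
So k = 4 is the smallest counterexample.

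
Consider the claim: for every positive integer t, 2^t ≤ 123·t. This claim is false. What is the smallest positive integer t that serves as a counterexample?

t = 11

We need the least positive integer t for which 2^t > 123·t.
For t = 1, 2, 3, 4, 5, 6, 7, 8, 9, 10 the conclusion holds.
t = 11: 2^t = 2048 and 123·t = 1353, so 2048 > 1353.
So t = 11 is the smallest counterexample.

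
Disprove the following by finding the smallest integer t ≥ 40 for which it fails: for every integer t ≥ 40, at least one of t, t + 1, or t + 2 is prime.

A counterexample is any integer t ≥ 40 such that t, t + 1, t + 2 are all composite; we check each in order.
t = 40: 41 is prime.
t = 41: 41 is prime.
t = 42: 43 is prime.
t = 43: 43 is prime.
t = 44: 44 = 2 × 22; 45 = 3 × 15; 46 = 2 × 23 — all composite.
So t = 44 is the smallest counterexample.

t = 44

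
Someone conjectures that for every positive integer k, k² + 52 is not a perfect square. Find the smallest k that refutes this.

Check each positive integer k in order until k² + 52 is a perfect square.
For k = 1, 2, 3, 4, …, 9, 10, 11 the conclusion holds.
k = 12: 12² + 52 = 196 = 14², a perfect square.

k = 12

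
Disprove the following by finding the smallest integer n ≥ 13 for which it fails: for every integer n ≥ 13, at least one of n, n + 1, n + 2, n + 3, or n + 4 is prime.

n = 24

Check each integer n ≥ 13 in order until n, n + 1, n + 2, n + 3, n + 4 are all composite.
For n = 13, 14, 15, 16, …, 21, 22, 23 the conclusion holds.
n = 24: 24 = 2 × 12; 25 = 5 × 5; 26 = 2 × 13; 27 = 3 × 9; 28 = 2 × 14 — all composite.
Thus n = 24 disproves the claim, and no smaller n works.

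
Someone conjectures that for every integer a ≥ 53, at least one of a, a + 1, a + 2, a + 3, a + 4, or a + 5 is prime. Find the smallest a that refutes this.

a = 90

For a = 53, 54, 55, 56, …, 87, 88, 89 the conclusion holds.
a = 90: 90 = 2 × 45; 91 = 7 × 13; 92 = 2 × 46; 93 = 3 × 31; 94 = 2 × 47; 95 = 5 × 19 — all composite.
Thus a = 90 disproves the claim, and no smaller a works.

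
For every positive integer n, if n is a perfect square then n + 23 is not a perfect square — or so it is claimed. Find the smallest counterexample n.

For n = 1, 4, 9, 16, 25, 36, 49, 64, 81, 100 the conclusion holds.
n = 121: 121 = 11² and 121 + 23 = 144 = 12².

n = 121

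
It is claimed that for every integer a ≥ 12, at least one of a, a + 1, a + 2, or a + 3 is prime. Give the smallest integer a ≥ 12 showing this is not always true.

We need the least integer a ≥ 12 for which a, a + 1, a + 2, a + 3 are all composite.
The first 12 eligible values, up to a = 23, all satisfy the conclusion.
a = 24: 24 = 2 × 12; 25 = 5 × 5; 26 = 2 × 13; 27 = 3 × 9 — all composite.

a = 24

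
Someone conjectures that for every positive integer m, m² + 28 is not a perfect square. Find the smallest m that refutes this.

We need the least positive integer m for which m² + 28 is a perfect square.
m = 1: 1² + 28 = 29, not a perfect square.
m = 2: 2² + 28 = 32, not a perfect square.
m = 3: 3² + 28 = 37, not a perfect square.
m = 4: 4² + 28 = 44, not a perfect square.
m = 5: 5² + 28 = 53, not a perfect square.
m = 6: 6² + 28 = 64 = 8², a perfect square.
Thus m = 6 disproves the claim, and no smaller m works.

m = 6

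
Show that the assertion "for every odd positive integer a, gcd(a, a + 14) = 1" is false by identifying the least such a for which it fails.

a = 7

For a = 1, 3, 5 the conclusion holds.
a = 7: gcd(7, 21) = 7.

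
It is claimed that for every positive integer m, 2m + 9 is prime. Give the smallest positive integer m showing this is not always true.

m = 3

Check each positive integer m in order until 2m + 9 is not prime.
m = 1: 2m + 9 = 11, prime.
m = 2: 2m + 9 = 13, prime.
m = 3: 2m + 9 = 15 = 3 × 5, composite.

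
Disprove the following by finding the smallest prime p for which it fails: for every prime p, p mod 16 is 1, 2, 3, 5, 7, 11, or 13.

p = 31

We need the least prime p for which the claim fails.
For p = 2, 3, 5, 7, 11, 13, 17, 19, 23, 29 the conclusion holds.
p = 31: 31 mod 16 = 15 — not in {1, 2, 3, 5, 7, 11, 13}.
So p = 31 is the smallest counterexample.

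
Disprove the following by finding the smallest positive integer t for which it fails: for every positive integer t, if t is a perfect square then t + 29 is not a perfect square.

Check each positive integer t in order until t is a perfect square but t + 29 is a perfect square.
The first 13 eligible values, up to t = 169, all satisfy the conclusion.
t = 196: 196 = 14² and 196 + 29 = 225 = 15².
Thus t = 196 disproves the claim, and no smaller t works.

t = 196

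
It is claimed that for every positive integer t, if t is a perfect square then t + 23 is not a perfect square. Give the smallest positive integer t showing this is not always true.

t = 121

For t = 1, 4, 9, 16, 25, 36, 49, 64, 81, 100 the conclusion holds.
t = 121: 121 = 11² and 121 + 23 = 144 = 12².
So t = 121 is the smallest counterexample.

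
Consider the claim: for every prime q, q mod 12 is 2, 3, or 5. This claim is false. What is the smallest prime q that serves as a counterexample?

Check each prime q in order until the claim fails.
q = 2: 2 mod 12 = 2.
q = 3: 3 mod 12 = 3.
q = 5: 5 mod 12 = 5.
q = 7: 7 mod 12 = 7 — not in {2, 3, 5}.

q = 7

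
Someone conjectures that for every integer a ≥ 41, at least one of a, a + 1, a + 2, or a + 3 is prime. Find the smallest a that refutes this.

a = 48

For a = 41, 42, 43, 44, 45, 46, 47 the conclusion holds.
a = 48: 48 = 2 × 24; 49 = 7 × 7; 50 = 2 × 25; 51 = 3 × 17 — all composite.
So a = 48 is the smallest counterexample.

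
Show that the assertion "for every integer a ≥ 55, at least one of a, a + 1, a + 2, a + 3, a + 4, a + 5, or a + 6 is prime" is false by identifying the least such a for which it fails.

A counterexample is any integer a ≥ 55 such that a, a + 1, a + 2, a + 3, a + 4, a + 5, a + 6 are all composite; we check each in order.
For a = 55, 56, 57, 58, …, 87, 88, 89 the conclusion holds.
a = 90: 90 = 2 × 45; 91 = 7 × 13; 92 = 2 × 46; 93 = 3 × 31; 94 = 2 × 47; 95 = 5 × 19; 96 = 2 × 48 — all composite.
So a = 90 is the smallest counterexample.

a = 90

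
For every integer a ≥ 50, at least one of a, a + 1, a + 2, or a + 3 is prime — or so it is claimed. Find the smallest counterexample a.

a = 54

We need the least integer a ≥ 50 for which a, a + 1, a + 2, a + 3 are all composite.
a = 50: 53 is prime.
a = 51: 53 is prime.
a = 52: 53 is prime.
a = 53: 53 is prime.
a = 54: 54 = 2 × 27; 55 = 5 × 11; 56 = 2 × 28; 57 = 3 × 19 — all composite.
Thus a = 54 disproves the claim, and no smaller a works.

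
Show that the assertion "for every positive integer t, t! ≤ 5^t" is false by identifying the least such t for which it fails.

A counterexample is any positive integer t such that t! > 5^t; we check each in order.
The first 11 eligible values, up to t = 11, all satisfy the conclusion.
t = 12: t! = 479001600 and 5^t = 244140625, so 479001600 > 244140625.

t = 12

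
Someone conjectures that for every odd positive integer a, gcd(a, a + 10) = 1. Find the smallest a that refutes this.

Check each odd positive integer a in order until gcd(a, a + 10) > 1.
For a = 1, 3 the conclusion holds.
a = 5: gcd(5, 15) = 5.

a = 5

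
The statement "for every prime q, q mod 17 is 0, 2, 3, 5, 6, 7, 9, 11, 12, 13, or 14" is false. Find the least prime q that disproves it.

A counterexample is any prime q such that the claim fails; we check each in order.
The first 16 eligible values, up to q = 53, all satisfy the conclusion.
q = 59: 59 mod 17 = 8 — not in {0, 2, 3, 5, 6, 7, 9, 11, 12, 13, 14}.

q = 59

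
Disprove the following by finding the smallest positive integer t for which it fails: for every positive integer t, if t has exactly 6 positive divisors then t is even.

The first 6 eligible values, up to t = 44, all satisfy the conclusion.
t = 45: divisors of 45: 1, 3, 5, 9, 15, 45; 45 is odd.
So t = 45 is the smallest counterexample.

t = 45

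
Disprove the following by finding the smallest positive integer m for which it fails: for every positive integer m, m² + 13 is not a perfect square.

A counterexample is any positive integer m such that m² + 13 is a perfect square; we check each in order.
For m = 1, 2, 3, 4, 5 the conclusion holds.
m = 6: 6² + 13 = 49 = 7², a perfect square.
Thus m = 6 disproves the claim, and no smaller m works.

m = 6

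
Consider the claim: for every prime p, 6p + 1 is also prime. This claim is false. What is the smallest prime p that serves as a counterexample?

We need the least prime p for which 6p + 1 is not prime.
The first 7 eligible values, up to p = 17, all satisfy the conclusion.
p = 19: 6p + 1 = 115 = 5 × 23, not prime.
Hence p = 19 is a counterexample.

p = 19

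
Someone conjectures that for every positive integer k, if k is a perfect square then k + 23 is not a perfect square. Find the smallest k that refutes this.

k = 121

For k = 1, 4, 9, 16, 25, 36, 49, 64, 81, 100 the conclusion holds.
k = 121: 121 = 11² and 121 + 23 = 144 = 12².
Hence k = 121 is a counterexample.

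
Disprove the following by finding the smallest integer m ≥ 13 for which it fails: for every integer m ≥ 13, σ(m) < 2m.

We need the least integer m ≥ 13 for which the claim fails.
m = 13: σ(13) = 14; 14 < 26.
m = 14: σ(14) = 24; 24 < 28.
m = 15: σ(15) = 24; 24 < 30.
m = 16: σ(16) = 31; 31 < 32.
m = 17: σ(17) = 18; 18 < 34.
m = 18: σ(18) = 39; 39 ≥ 36.

m = 18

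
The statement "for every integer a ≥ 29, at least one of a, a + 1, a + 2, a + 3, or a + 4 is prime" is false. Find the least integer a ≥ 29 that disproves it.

A counterexample is any integer a ≥ 29 such that a, a + 1, a + 2, a + 3, a + 4 are all composite; we check each in order.
For a = 29, 30, 31 the conclusion holds.
a = 32: 32 = 2 × 16; 33 = 3 × 11; 34 = 2 × 17; 35 = 5 × 7; 36 = 2 × 18 — all composite.

a = 32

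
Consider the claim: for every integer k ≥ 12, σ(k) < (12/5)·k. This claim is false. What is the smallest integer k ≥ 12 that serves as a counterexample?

For k = 12, 13, 14, 15, …, 21, 22, 23 the conclusion holds.
k = 24: σ(24) = 60; 60 ≥ 288/5.
Hence k = 24 is a counterexample.

k = 24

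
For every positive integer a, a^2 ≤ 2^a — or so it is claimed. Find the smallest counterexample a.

We need the least positive integer a for which a^2 > 2^a.
a = 1: a^2 = 1 and 2^a = 2, so 1 ≤ 2.
a = 2: a^2 = 4 and 2^a = 4, so 4 ≤ 4.
a = 3: a^2 = 9 and 2^a = 8, so 9 > 8.

a = 3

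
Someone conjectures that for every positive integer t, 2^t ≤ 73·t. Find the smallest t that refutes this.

For t = 1, 2, 3, 4, 5, 6, 7, 8, 9 the conclusion holds.
t = 10: 2^t = 1024 and 73·t = 730, so 1024 > 730.
Hence t = 10 is a counterexample.

t = 10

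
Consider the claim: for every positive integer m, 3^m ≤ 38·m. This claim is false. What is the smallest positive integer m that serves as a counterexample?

m = 5

Check each positive integer m in order until 3^m > 38·m.
The first 4 eligible values, up to m = 4, all satisfy the conclusion.
m = 5: 3^m = 243 and 38·m = 190, so 243 > 190.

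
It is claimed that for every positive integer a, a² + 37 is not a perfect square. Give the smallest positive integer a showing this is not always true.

a = 18

A counterexample is any positive integer a such that a² + 37 is a perfect square; we check each in order.
The first 17 eligible values, up to a = 17, all satisfy the conclusion.
a = 18: 18² + 37 = 361 = 19², a perfect square.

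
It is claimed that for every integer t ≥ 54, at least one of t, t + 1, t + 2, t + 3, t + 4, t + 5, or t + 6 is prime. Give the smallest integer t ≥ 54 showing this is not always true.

Check each integer t ≥ 54 in order until t, t + 1, t + 2, t + 3, t + 4, t + 5, t + 6 are all composite.
For t = 54, 55, 56, 57, …, 87, 88, 89 the conclusion holds.
t = 90: 90 = 2 × 45; 91 = 7 × 13; 92 = 2 × 46; 93 = 3 × 31; 94 = 2 × 47; 95 = 5 × 19; 96 = 2 × 48 — all composite.

t = 90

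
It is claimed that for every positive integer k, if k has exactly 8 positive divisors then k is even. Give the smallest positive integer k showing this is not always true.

k = 105

The first 12 eligible values, up to k = 104, all satisfy the conclusion.
k = 105: divisors of 105: 1, 3, 5, 7, 15, 21, 35, 105; 105 is odd.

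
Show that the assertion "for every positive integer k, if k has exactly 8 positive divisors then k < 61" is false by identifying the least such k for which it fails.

We need the least positive integer k for which k has exactly 8 positive divisors but the claim fails.
The first 6 eligible values, up to k = 56, all satisfy the conclusion.
k = 66: τ(66) = 8; 66 ≥ 61.

k = 66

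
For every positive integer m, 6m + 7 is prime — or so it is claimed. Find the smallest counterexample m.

m = 3

Check each positive integer m in order until 6m + 7 is not prime.
For m = 1, 2 the conclusion holds.
m = 3: 6m + 7 = 25 = 5 × 5, composite.
Hence m = 3 is a counterexample.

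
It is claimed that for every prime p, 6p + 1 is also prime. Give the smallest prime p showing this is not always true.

A counterexample is any prime p such that 6p + 1 is not prime; we check each in order.
p = 2: 6p + 1 = 13, prime.
p = 3: 6p + 1 = 19, prime.
p = 5: 6p + 1 = 31, prime.
p = 7: 6p + 1 = 43, prime.
p = 11: 6p + 1 = 67, prime.
p = 13: 6p + 1 = 79, prime.
p = 17: 6p + 1 = 103, prime.
p = 19: 6p + 1 = 115 = 5 × 23, not prime.

p = 19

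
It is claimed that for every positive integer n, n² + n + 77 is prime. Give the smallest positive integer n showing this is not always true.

A counterexample is any positive integer n such that n² + n + 77 is not prime; we check each in order.
The first 5 eligible values, up to n = 5, all satisfy the conclusion.
n = 6: n² + n + 77 = 119 = 7 × 17, composite.
Thus n = 6 disproves the claim, and no smaller n works.

n = 6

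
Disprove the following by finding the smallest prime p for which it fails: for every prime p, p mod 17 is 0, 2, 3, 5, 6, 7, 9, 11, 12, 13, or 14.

We need the least prime p for which the claim fails.
For p = 2, 3, 5, 7, …, 43, 47, 53 the conclusion holds.
p = 59: 59 mod 17 = 8 — not in {0, 2, 3, 5, 6, 7, 9, 11, 12, 13, 14}.

p = 59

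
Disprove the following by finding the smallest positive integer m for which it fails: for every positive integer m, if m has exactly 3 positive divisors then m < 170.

The first 6 eligible values, up to m = 169, all satisfy the conclusion.
m = 289: τ(289) = 3; 289 ≥ 170.
Hence m = 289 is a counterexample.

m = 289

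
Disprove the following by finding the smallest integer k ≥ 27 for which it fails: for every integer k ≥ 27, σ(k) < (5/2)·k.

k = 36

Check each integer k ≥ 27 in order until the claim fails.
For k = 27, 28, 29, 30, 31, 32, 33, 34, 35 the conclusion holds.
k = 36: σ(36) = 91; 91 ≥ 90.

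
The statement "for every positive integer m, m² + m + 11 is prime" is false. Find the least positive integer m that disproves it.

m = 10

Check each positive integer m in order until m² + m + 11 is not prime.
For m = 1, 2, 3, 4, 5, 6, 7, 8, 9 the conclusion holds.
m = 10: m² + m + 11 = 121 = 11 × 11, composite.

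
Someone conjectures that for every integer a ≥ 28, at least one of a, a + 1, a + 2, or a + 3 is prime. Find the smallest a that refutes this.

We need the least integer a ≥ 28 for which a, a + 1, a + 2, a + 3 are all composite.
For a = 28, 29, 30, 31 the conclusion holds.
a = 32: 32 = 2 × 16; 33 = 3 × 11; 34 = 2 × 17; 35 = 5 × 7 — all composite.

a = 32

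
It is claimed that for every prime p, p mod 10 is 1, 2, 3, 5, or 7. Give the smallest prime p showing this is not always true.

p = 19

For p = 2, 3, 5, 7, 11, 13, 17 the conclusion holds.
p = 19: 19 mod 10 = 9 — not in {1, 2, 3, 5, 7}.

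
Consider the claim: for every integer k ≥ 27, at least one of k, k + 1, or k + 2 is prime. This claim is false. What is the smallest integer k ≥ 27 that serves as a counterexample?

k = 32

Check each integer k ≥ 27 in order until k, k + 1, k + 2 are all composite.
k = 27: 29 is prime.
k = 28: 29 is prime.
k = 29: 29 is prime.
k = 30: 31 is prime.
k = 31: 31 is prime.
k = 32: 32 = 2 × 16; 33 = 3 × 11; 34 = 2 × 17 — all composite.
Hence k = 32 is a counterexample.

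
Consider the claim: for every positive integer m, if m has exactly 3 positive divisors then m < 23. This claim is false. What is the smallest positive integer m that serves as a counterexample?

A counterexample is any positive integer m such that m has exactly 3 positive divisors but the claim fails; we check each in order.
For m = 4, 9 the conclusion holds.
m = 25: τ(25) = 3; 25 ≥ 23.
So m = 25 is the smallest counterexample.

m = 25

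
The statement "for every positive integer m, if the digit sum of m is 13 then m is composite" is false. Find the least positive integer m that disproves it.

A counterexample is any positive integer m such that the digit sum of m is 13 but m is prime; we check each in order.
For m = 49, 58 the conclusion holds.
m = 67: digit sum 13; 67 is prime, not composite.
So m = 67 is the smallest counterexample.

m = 67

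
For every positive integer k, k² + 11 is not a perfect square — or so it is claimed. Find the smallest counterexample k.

Check each positive integer k in order until k² + 11 is a perfect square.
For k = 1, 2, 3, 4 the conclusion holds.
k = 5: 5² + 11 = 36 = 6², a perfect square.
Hence k = 5 is a counterexample.

k = 5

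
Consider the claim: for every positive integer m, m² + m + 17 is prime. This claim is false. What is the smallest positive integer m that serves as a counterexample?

m = 16

For m = 1, 2, 3, 4, …, 13, 14, 15 the conclusion holds.
m = 16: m² + m + 17 = 289 = 17 × 17, composite.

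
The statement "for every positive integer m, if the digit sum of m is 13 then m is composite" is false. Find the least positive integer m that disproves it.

m = 67

m = 49: digit sum 13; 49 is composite.
m = 58: digit sum 13; 58 is composite.
m = 67: digit sum 13; 67 is prime, not composite.
So m = 67 is the smallest counterexample.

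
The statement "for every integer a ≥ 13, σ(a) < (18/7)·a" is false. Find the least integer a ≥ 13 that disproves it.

a = 48

We need the least integer a ≥ 13 for which the claim fails.
The first 35 eligible values, up to a = 47, all satisfy the conclusion.
a = 48: σ(48) = 124; 124 ≥ 864/7.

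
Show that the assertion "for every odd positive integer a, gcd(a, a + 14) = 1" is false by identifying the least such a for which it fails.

a = 7

We need the least odd positive integer a for which gcd(a, a + 14) > 1.
For a = 1, 3, 5 the conclusion holds.
a = 7: gcd(7, 21) = 7.
So a = 7 is the smallest counterexample.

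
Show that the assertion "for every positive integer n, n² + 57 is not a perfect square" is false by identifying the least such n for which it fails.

n = 8

The first 7 eligible values, up to n = 7, all satisfy the conclusion.
n = 8: 8² + 57 = 121 = 11², a perfect square.
Hence n = 8 is a counterexample.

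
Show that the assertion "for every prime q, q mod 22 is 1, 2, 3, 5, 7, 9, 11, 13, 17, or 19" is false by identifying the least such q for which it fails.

q = 37

We need the least prime q for which the claim fails.
For q = 2, 3, 5, 7, …, 23, 29, 31 the conclusion holds.
q = 37: 37 mod 22 = 15 — not in {1, 2, 3, 5, 7, 9, 11, 13, 17, 19}.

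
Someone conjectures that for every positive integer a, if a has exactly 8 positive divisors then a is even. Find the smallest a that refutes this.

For a = 24, 30, 40, 42, …, 88, 102, 104 the conclusion holds.
a = 105: divisors of 105: 1, 3, 5, 7, 15, 21, 35, 105; 105 is odd.
Hence a = 105 is a counterexample.

a = 105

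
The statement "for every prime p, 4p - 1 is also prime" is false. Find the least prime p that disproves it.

A counterexample is any prime p such that 4p - 1 is not prime; we check each in order.
For p = 2, 3, 5 the conclusion holds.
p = 7: 4p - 1 = 27 = 3 × 9, not prime.

p = 7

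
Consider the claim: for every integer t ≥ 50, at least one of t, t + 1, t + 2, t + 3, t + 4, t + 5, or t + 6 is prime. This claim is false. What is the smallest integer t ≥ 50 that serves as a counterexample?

t = 90

The first 40 eligible values, up to t = 89, all satisfy the conclusion.
t = 90: 90 = 2 × 45; 91 = 7 × 13; 92 = 2 × 46; 93 = 3 × 31; 94 = 2 × 47; 95 = 5 × 19; 96 = 2 × 48 — all composite.
Thus t = 90 disproves the claim, and no smaller t works.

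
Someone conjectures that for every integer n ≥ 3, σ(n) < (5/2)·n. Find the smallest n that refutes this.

n = 24

A counterexample is any integer n ≥ 3 such that the claim fails; we check each in order.
For n = 3, 4, 5, 6, …, 21, 22, 23 the conclusion holds.
n = 24: σ(24) = 60; 60 ≥ 60.
Thus n = 24 disproves the claim, and no smaller n works.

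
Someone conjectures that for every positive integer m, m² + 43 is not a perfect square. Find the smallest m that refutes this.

m = 21

The first 20 eligible values, up to m = 20, all satisfy the conclusion.
m = 21: 21² + 43 = 484 = 22², a perfect square.
So m = 21 is the smallest counterexample.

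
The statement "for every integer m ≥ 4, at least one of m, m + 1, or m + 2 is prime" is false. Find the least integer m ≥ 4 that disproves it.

A counterexample is any integer m ≥ 4 such that m, m + 1, m + 2 are all composite; we check each in order.
The first 4 eligible values, up to m = 7, all satisfy the conclusion.
m = 8: 8 = 2 × 4; 9 = 3 × 3; 10 = 2 × 5 — all composite.
So m = 8 is the smallest counterexample.

m = 8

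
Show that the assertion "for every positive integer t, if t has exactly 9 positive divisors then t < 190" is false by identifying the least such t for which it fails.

t = 196

t = 36: τ(36) = 9; 36 < 190.
t = 100: τ(100) = 9; 100 < 190.
t = 196: τ(196) = 9; 196 ≥ 190.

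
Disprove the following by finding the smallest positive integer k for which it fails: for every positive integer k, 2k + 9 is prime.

k = 3

A counterexample is any positive integer k such that 2k + 9 is not prime; we check each in order.
For k = 1, 2 the conclusion holds.
k = 3: 2k + 9 = 15 = 3 × 5, composite.
So k = 3 is the smallest counterexample.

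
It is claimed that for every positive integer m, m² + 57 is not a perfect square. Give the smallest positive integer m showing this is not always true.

The first 7 eligible values, up to m = 7, all satisfy the conclusion.
m = 8: 8² + 57 = 121 = 11², a perfect square.

m = 8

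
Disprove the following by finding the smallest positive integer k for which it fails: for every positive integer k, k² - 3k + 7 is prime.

k = 6

The first 5 eligible values, up to k = 5, all satisfy the conclusion.
k = 6: k² - 3k + 7 = 25 = 5 × 5, composite.
Thus k = 6 disproves the claim, and no smaller k works.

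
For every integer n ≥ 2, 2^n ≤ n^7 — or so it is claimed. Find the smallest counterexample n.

n = 37

Check each integer n ≥ 2 in order until 2^n > n^7.
For n = 2, 3, 4, 5, …, 34, 35, 36 the conclusion holds.
n = 37: 2^n = 137438953472 and n^7 = 94931877133, so 137438953472 > 94931877133.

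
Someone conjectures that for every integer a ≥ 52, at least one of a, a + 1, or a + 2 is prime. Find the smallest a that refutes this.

We need the least integer a ≥ 52 for which a, a + 1, a + 2 are all composite.
a = 52: 53 is prime.
a = 53: 53 is prime.
a = 54: 54 = 2 × 27; 55 = 5 × 11; 56 = 2 × 28 — all composite.

a = 54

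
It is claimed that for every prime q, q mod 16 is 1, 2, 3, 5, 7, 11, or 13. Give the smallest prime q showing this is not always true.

q = 31

Check each prime q in order until the claim fails.
For q = 2, 3, 5, 7, 11, 13, 17, 19, 23, 29 the conclusion holds.
q = 31: 31 mod 16 = 15 — not in {1, 2, 3, 5, 7, 11, 13}.
Thus q = 31 disproves the claim, and no smaller q works.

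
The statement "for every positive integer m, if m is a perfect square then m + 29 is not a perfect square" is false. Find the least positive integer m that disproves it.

m = 196

A counterexample is any positive integer m such that m is a perfect square but m + 29 is a perfect square; we check each in order.
For m = 1, 4, 9, 16, …, 121, 144, 169 the conclusion holds.
m = 196: 196 = 14² and 196 + 29 = 225 = 15².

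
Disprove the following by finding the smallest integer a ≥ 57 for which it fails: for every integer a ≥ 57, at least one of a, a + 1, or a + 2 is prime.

a = 57: 59 is prime.
a = 58: 59 is prime.
a = 59: 59 is prime.
a = 60: 61 is prime.
a = 61: 61 is prime.
a = 62: 62 = 2 × 31; 63 = 3 × 21; 64 = 2 × 32 — all composite.
Thus a = 62 disproves the claim, and no smaller a works.

a = 62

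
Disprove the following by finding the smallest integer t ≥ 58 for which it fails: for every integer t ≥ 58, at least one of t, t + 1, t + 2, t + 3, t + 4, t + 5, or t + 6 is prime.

t = 90

The first 32 eligible values, up to t = 89, all satisfy the conclusion.
t = 90: 90 = 2 × 45; 91 = 7 × 13; 92 = 2 × 46; 93 = 3 × 31; 94 = 2 × 47; 95 = 5 × 19; 96 = 2 × 48 — all composite.
So t = 90 is the smallest counterexample.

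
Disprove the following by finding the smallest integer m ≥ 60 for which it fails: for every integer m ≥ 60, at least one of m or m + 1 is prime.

m = 62

A counterexample is any integer m ≥ 60 such that m, m + 1 are both composite; we check each in order.
For m = 60, 61 the conclusion holds.
m = 62: 62 = 2 × 31; 63 = 3 × 21 — both composite.
So m = 62 is the smallest counterexample.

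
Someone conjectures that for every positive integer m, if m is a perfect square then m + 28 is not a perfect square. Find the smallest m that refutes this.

m = 36

We need the least positive integer m for which m is a perfect square but m + 28 is a perfect square.
For m = 1, 4, 9, 16, 25 the conclusion holds.
m = 36: 36 = 6² and 36 + 28 = 64 = 8².
So m = 36 is the smallest counterexample.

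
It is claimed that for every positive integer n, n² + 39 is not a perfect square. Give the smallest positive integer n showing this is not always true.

We need the least positive integer n for which n² + 39 is a perfect square.
The first 4 eligible values, up to n = 4, all satisfy the conclusion.
n = 5: 5² + 39 = 64 = 8², a perfect square.
So n = 5 is the smallest counterexample.

n = 5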